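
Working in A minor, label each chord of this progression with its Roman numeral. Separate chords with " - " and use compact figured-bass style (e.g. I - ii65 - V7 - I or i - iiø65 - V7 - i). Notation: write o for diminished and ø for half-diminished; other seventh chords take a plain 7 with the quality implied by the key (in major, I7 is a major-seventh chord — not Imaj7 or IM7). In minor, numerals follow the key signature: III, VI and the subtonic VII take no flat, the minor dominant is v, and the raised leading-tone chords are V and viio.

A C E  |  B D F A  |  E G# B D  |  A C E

A-C-E: root A is the tonic; minor triad there is i.
B-D-F-A has root B, degree 2 in A minor, so iiø7.
E-G#-B-D: dominant seventh chord on E = scale degree 5 → V7.
A-C-E: minor triad on A = scale degree 1 → i.

i - iiø7 - V7 - i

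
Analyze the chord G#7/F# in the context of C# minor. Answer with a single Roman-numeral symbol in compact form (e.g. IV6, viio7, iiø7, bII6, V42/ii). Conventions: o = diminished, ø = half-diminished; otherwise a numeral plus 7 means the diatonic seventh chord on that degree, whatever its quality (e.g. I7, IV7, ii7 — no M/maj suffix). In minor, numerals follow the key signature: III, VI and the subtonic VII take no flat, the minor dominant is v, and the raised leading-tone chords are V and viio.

Stacked in thirds the chord is G#-B#-D#-F#: a dominant seventh chord on G#.
In C# minor, G# is the dominant; the diatonic dominant seventh chord there is V7.
With F# in the bass the chord is in third inversion, so the figured bass is 42.

V42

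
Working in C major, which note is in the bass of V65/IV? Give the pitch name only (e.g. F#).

The applied chord V65/IV is rooted on C: C-E-G-Bb.
The figure 65 means first inversion — the third is in the bass.

E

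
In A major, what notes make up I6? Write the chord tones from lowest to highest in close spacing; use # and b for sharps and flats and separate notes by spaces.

C# E A

The numeral's case and figure indicate a major triad. In A major its root, the tonic, is A.
Stacking thirds from A gives A-C#-E.
The figured bass 6 indicates first inversion, placing the third (C#) in the bass: C#-E-A.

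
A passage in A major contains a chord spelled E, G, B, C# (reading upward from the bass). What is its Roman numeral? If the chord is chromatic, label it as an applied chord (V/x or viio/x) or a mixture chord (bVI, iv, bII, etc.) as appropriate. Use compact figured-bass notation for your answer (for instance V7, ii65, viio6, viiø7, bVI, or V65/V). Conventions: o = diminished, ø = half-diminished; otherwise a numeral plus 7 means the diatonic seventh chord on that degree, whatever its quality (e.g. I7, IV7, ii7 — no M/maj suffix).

Stacked in thirds the chord is C#-E-G-B: a half-diminished seventh chord on C#.
C# sits a half step below D (IV in A major); a diminished chord there is the applied leading-tone chord of IV.
With E in the bass the chord is in first inversion, so the figured bass is 65.

viiø65/IV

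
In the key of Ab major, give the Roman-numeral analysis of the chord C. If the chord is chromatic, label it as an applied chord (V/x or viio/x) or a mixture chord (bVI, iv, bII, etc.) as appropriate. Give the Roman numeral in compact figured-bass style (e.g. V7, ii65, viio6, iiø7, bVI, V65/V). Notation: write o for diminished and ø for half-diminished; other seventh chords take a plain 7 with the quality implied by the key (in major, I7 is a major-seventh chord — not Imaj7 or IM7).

V/vi

Stacked in thirds the chord is C-E-G: a major triad on C.
C is not a diatonic chord root with this quality in Ab major, but it lies a perfect fifth above F (vi), so the chord functions as an applied dominant of vi.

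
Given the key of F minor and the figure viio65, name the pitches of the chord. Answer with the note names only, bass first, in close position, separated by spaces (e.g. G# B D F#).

In F minor, the leading-tone chord is built on the raised seventh degree, E.
Stacking thirds from E gives E-G-Bb-Db.
With the 65 figure the chord is in first inversion; from the bass G upward in close position it reads G-Bb-Db-E.

G Bb Db E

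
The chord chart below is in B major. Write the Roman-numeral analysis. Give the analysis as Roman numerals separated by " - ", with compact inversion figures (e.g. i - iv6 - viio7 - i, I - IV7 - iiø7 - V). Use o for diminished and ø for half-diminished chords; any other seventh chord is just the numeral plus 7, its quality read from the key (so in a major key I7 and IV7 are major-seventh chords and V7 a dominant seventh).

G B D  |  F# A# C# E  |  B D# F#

bVI - V7 - I

G-B-D is non-diatonic — bVI, a mixture chord from B minor.
F#-A#-C#-E: root F# is the dominant; dominant seventh chord there is V7.
B-D#-F#: major triad on B = scale degree 1 → I.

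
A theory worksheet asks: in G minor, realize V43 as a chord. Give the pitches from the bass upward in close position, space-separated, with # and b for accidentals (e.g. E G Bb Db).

A C D F#

In G minor, the dominant is D. The dominant is major (leading tone raised), so V is a dominant seventh chord.
That chord is spelled D-F#-A-C.
The figured bass 43 indicates second inversion, placing the fifth (A) in the bass: A-C-D-F#.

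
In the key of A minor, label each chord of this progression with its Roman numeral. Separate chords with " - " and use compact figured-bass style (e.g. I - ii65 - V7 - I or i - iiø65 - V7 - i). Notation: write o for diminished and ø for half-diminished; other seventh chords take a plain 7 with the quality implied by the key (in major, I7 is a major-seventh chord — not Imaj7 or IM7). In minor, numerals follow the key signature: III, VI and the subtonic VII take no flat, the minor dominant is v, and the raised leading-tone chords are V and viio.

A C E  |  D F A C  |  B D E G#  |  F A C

A-C-E has root A, degree 1 in A minor, so i.
D-F-A-C has root D, degree 4 in A minor, so iv7.
B-D-E-G#: dominant seventh chord on E = scale degree 5 → V43.
F-A-C has root F, degree 6 in A minor, so VI.

i - iv7 - V43 - VI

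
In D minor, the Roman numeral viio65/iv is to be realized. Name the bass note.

The applied chord viio65/iv is rooted on F#: F#-A-C-Eb.
The figure 65 means first inversion — the third is in the bass.

A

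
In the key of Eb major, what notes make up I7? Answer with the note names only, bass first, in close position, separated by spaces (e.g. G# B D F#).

In Eb major, the tonic is Eb, and the diatonic chord built there is a major seventh chord.
Stacking thirds from Eb gives Eb-G-Bb-D.

Eb G Bb D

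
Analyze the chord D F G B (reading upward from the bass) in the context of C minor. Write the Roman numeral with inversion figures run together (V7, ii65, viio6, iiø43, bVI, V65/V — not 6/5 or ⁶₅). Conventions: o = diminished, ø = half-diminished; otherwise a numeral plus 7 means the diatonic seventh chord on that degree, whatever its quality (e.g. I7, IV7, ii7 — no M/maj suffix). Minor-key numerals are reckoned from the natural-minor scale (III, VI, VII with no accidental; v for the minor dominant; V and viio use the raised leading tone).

The pitches G-B-D-F form a dominant seventh chord rooted on G.
G is scale degree 5 in C minor, and a dominant seventh chord on that degree is written V7.
With D in the bass the chord is in second inversion, so the figured bass is 43.

V43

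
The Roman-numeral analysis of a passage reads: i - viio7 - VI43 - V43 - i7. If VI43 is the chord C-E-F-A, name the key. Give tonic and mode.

A minor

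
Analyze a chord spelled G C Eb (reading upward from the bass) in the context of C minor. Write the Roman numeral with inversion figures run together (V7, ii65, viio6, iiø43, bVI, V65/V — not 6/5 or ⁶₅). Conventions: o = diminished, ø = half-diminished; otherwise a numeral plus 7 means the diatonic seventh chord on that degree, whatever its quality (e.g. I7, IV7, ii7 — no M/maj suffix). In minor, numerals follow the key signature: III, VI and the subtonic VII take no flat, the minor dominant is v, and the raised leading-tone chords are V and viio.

i64

The pitches C-Eb-G form a minor triad rooted on C.
C is scale degree 1 in C minor, and a minor triad on that degree is written i.
With G in the bass the chord is in second inversion, so the figured bass is 64.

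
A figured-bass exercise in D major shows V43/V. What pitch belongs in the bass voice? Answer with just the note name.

The applied chord V43/V is rooted on E: E-G#-B-D.
The figure 43 means second inversion — the fifth is in the bass.

B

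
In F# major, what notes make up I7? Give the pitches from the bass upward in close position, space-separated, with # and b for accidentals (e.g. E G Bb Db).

F# A# C# E#

In F# major, scale degree 1 is F#, and the diatonic chord built there is a major seventh chord.
That chord is spelled F#-A#-C#-E#.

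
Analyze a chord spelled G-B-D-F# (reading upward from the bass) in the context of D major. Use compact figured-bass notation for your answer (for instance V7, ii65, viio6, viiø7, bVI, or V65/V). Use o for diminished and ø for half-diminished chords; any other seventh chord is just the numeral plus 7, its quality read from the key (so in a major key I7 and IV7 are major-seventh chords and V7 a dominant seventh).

The pitches G-B-D-F# form a major seventh chord rooted on G.
G is scale degree 4 in D major, and a major seventh chord on that degree is written IV7.

IV7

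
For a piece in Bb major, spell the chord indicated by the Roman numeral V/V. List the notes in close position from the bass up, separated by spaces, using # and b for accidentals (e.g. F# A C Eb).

C E G

The slash means an applied dominant: we want the dominant of V. In Bb major, V is F major, and its dominant is built on C.
Building a major triad on C gives C-E-G.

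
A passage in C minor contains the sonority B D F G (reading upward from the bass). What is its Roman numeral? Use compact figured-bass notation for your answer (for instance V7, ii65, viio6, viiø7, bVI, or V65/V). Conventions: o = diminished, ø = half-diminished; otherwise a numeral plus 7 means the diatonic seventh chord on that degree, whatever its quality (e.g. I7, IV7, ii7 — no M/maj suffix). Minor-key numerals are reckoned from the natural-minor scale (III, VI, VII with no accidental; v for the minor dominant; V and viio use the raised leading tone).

The pitches G-B-D-F form a dominant seventh chord rooted on G.
G is scale degree 5 in C minor, and a dominant seventh chord on that degree is written V7.
With B in the bass the chord is in first inversion, so the figured bass is 65.

V65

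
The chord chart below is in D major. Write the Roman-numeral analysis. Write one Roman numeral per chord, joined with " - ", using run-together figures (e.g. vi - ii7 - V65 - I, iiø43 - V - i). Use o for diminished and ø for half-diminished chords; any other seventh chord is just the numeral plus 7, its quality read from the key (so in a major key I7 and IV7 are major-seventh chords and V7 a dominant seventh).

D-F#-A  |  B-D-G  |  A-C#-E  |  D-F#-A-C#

D-F#-A has root D, degree 1 in D major, so I.
B-D-G: root G is the subdominant; major triad there is IV6.
A-C#-E: major triad on A = scale degree 5 → V.
D-F#-A-C# has root D, degree 1 in D major, so I7.

I - IV6 - V - I7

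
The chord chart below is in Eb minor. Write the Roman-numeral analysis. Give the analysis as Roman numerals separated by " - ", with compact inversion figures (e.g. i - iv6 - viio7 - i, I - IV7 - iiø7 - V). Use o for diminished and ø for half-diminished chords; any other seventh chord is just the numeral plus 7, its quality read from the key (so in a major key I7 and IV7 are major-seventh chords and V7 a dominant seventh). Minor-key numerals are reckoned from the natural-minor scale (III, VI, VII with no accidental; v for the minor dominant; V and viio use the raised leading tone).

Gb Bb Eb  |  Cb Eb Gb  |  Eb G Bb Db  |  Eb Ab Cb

Gb-Bb-Eb: minor triad on Eb = scale degree 1 → i6.
Cb-Eb-Gb: root Cb is the submediant; major triad there is VI.
Eb-G-Bb-Db is the secondary dominant of iv (dominant seventh chord on Eb): V7/iv.
Eb-Ab-Cb: root Ab is the subdominant; minor triad there is iv64.

i6 - VI - V7/iv - iv64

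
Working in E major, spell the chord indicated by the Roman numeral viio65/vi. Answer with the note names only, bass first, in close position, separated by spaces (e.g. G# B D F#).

D# F# A B#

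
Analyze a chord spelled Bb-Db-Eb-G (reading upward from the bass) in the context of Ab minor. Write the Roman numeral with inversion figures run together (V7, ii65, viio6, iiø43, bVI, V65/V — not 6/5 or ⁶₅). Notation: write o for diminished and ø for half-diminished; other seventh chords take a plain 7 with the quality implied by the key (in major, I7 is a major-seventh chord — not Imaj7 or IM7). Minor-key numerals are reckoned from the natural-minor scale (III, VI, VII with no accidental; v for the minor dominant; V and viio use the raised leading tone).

Stacked in thirds the chord is Eb-G-Bb-Db: a dominant seventh chord on Eb.
In Ab minor, Eb is the dominant; the diatonic dominant seventh chord there is V7.
With Bb in the bass the chord is in second inversion, so the figured bass is 43.

V43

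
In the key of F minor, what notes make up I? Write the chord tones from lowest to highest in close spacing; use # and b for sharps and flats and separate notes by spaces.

F A C

I is the major tonic (Picardy third), borrowed from the parallel major. In F minor that root is F.
So the chord is F-A-C.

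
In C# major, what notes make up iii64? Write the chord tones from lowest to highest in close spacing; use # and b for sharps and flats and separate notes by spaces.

B# E# G#

In C# major, the third degree is E#, and the diatonic chord built there is a minor triad.
Stacking thirds from E# gives E#-G#-B#.
The figured bass 64 indicates second inversion, placing the fifth (B#) in the bass: B#-E#-G#.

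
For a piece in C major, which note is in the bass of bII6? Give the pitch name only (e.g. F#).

bII in C major has root Db; the chord is Db-F-Ab.
The figure 6 means first inversion — the third is in the bass.

F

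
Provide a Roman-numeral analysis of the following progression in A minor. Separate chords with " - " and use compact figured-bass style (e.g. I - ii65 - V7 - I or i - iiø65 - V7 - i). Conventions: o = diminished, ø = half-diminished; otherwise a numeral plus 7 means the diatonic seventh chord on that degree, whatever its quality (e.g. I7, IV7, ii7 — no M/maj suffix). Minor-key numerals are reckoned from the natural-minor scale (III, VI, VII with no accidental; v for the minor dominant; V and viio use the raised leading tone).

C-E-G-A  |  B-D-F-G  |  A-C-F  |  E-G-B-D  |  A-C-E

i65 - VII65 - VI6 - v7 - i

C-E-G-A has root A, degree 1 in A minor, so i65.
B-D-F-G: dominant seventh chord on G = scale degree 7 → VII65.
A-C-F has root F, degree 6 in A minor, so VI6.
E-G-B-D has root E, degree 5 in A minor, so v7.
A-C-E: minor triad on A = scale degree 1 → i.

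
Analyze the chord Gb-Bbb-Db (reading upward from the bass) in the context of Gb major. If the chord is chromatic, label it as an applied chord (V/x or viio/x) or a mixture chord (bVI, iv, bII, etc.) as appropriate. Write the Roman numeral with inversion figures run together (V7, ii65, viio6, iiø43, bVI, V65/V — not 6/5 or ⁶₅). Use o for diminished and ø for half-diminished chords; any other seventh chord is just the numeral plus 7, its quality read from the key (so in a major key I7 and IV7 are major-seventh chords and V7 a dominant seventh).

The pitches Gb-Bbb-Db form a minor triad rooted on Gb.
Gb is the first degree of Gb major. This is the minor tonic, borrowed from the parallel minor.

i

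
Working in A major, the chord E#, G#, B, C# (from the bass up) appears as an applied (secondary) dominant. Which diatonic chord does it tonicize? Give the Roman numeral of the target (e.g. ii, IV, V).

vi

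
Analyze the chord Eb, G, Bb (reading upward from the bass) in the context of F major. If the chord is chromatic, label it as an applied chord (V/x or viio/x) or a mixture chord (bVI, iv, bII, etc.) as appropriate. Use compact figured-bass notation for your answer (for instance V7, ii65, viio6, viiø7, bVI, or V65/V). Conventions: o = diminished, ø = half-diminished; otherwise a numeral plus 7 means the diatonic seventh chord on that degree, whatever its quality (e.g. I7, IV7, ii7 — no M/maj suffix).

bVII

Stacked in thirds the chord is Eb-G-Bb: a major triad on Eb.
Eb is the lowered seventh degree of F major (diatonic 7 would be E). This is a major triad on the lowered seventh degree (the subtonic), borrowed from the parallel minor.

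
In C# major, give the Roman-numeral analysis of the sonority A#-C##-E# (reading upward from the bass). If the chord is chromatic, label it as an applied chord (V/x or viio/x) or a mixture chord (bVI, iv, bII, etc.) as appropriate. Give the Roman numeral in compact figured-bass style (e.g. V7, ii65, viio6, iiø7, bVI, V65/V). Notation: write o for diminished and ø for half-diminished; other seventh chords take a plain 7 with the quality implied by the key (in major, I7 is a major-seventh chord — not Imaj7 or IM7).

The pitches A#-C##-E# form a major triad rooted on A#.
A# is not a diatonic chord root with this quality in C# major, but it lies a perfect fifth above D# (ii), so the chord functions as an applied dominant of ii.

V/ii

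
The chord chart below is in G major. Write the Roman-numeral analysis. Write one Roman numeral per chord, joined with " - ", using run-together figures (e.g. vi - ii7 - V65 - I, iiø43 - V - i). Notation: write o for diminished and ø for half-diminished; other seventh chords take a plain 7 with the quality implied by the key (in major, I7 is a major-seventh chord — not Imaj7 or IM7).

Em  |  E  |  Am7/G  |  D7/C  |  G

Em: root E is the submediant; minor triad there is vi.
E is the secondary dominant of ii (major triad on E): V/ii.
Am7/G has root A, degree 2 in G major, so ii42.
D7/C: root D is the dominant; dominant seventh chord there is V42.
G: major triad on G = scale degree 1 → I.

vi - V/ii - ii42 - V42 - I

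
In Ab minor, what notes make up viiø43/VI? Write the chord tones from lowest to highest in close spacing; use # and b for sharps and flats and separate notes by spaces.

Bbb Db Eb Gb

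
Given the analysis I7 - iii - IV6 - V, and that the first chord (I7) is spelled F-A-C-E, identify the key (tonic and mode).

I7 is given as F-A-C-E — a major seventh chord with root F.
If F is scale degree 1 and the mode makes that degree carry a major seventh chord, the tonic is F and the mode is major.

F major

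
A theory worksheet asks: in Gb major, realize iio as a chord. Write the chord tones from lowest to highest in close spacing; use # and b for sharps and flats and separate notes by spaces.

Ab Cb Ebb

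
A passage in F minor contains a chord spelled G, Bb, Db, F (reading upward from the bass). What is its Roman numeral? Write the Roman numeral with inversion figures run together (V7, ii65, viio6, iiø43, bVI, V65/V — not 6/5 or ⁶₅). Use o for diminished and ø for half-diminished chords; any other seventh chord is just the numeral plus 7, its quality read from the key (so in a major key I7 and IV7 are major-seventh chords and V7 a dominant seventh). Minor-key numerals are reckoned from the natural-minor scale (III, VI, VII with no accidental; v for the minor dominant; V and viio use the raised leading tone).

iiø7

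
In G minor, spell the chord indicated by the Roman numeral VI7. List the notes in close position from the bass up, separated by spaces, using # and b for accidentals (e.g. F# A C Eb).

Eb G Bb D

The numeral's case and figure indicate a major seventh chord. In G minor its root, scale degree 6, is Eb.
That chord is spelled Eb-G-Bb-D.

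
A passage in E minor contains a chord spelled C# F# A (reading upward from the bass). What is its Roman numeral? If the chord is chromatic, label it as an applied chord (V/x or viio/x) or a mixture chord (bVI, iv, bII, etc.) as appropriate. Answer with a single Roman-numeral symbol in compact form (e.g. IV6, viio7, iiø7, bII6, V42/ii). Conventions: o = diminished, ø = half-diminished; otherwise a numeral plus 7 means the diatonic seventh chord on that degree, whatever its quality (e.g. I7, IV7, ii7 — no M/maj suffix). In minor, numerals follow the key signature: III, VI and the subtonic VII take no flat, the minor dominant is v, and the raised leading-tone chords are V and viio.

Stacked in thirds the chord is F#-A-C#: a minor triad on F#.
F# is the second degree of E minor. This is the minor supertonic, borrowed from the parallel major (the Dorian ii).
With C# in the bass the chord is in second inversion, so the figured bass is 64.

ii64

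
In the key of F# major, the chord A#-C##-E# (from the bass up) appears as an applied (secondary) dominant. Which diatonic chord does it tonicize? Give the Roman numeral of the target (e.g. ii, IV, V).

The chord is a major triad on A#.
A dominant resolves down a perfect fifth: A# → D#. In F# major, D# is scale degree 6, i.e. vi.

vi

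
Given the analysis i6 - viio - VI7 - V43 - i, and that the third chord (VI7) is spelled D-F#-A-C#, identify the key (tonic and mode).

F# minor

The anchor chord is a major seventh chord on D, labeled VI7.
VI7 on D implies D is the submediant; that puts the tonic at F#, and the uppercase numeral fits minor mode.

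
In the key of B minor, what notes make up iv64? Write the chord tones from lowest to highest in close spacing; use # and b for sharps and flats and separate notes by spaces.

B E G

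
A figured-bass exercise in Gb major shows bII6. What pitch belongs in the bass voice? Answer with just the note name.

Cb

bII in Gb major has root Abb; the chord is Abb-Cb-Ebb.
The figure 6 means first inversion — the third is in the bass.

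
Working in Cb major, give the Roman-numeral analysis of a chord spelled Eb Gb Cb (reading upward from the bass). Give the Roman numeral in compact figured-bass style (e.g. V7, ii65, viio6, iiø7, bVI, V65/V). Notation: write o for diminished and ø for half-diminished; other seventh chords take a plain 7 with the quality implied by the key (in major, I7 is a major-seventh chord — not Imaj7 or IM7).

I6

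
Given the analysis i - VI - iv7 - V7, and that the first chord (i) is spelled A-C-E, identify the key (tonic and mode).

A minor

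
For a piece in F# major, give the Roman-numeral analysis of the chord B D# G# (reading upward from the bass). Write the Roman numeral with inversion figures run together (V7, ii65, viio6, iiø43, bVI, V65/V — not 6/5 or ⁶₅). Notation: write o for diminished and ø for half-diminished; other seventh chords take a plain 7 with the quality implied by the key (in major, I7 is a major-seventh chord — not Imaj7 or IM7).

ii6

Stacked in thirds the chord is G#-B-D#: a minor triad on G#.
G# is scale degree 2 in F# major, and a minor triad on that degree is written ii.
With B in the bass the chord is in first inversion, so the figured bass is 6.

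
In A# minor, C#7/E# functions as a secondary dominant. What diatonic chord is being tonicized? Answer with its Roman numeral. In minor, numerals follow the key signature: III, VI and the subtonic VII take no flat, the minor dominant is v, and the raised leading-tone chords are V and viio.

VI

The chord is a dominant seventh chord on C#.
A dominant resolves down a perfect fifth: C# → F#. In A# minor, F# is scale degree 6, i.e. VI.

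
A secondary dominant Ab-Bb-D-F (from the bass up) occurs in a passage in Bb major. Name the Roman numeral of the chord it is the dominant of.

IV

The chord is a dominant seventh chord on Bb.
A dominant resolves down a perfect fifth: Bb → Eb. In Bb major, Eb is scale degree 4, i.e. IV.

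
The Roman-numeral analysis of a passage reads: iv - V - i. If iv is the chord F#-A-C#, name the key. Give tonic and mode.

C# minor

The anchor chord is a minor triad on F#, labeled iv.
Counting down 3 scale steps from F# places the tonic on C#; a minor triad on degree 4 is diatonic only in minor.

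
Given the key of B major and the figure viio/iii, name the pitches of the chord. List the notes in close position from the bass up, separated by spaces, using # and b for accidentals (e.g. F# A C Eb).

viio/iii is a secondary leading-tone chord. The target iii is D# in B major; the applied chord is rooted a semitone below, on C##.
Building a diminished triad on C## gives C##-E#-G#.

C## E# G#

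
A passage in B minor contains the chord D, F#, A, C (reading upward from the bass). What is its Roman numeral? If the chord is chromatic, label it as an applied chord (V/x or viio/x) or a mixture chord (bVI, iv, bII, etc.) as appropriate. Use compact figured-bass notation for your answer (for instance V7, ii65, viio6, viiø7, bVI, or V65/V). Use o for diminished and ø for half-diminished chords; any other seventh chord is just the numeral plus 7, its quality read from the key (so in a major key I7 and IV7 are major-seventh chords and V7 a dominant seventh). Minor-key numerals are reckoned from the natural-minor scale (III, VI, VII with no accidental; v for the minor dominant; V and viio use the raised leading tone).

V7/VI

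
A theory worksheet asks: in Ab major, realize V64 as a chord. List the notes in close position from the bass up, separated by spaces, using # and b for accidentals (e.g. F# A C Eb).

The numeral's case and figure indicate a major triad. In Ab major its root, the dominant, is Eb.
That chord is spelled Eb-G-Bb.
With the 64 figure the chord is in second inversion; from the bass Bb upward in close position it reads Bb-Eb-G.

Bb Eb G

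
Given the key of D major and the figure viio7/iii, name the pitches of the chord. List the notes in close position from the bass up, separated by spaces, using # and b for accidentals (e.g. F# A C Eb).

viio7/iii is a secondary leading-tone chord. The target iii is F# in D major; the applied chord is rooted a semitone below, on E#.
Building a fully diminished seventh chord on E# gives E#-G#-B-D.

E# G# B D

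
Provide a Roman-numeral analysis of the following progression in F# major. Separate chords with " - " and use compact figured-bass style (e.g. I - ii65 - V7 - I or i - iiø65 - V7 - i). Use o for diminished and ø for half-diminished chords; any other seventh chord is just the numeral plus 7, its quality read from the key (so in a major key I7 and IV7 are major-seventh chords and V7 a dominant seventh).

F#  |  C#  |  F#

I - V - I

F# has root F#, degree 1 in F# major, so I.
C# has root C#, degree 5 in F# major, so V.
F#: root F# is the tonic; major triad there is I.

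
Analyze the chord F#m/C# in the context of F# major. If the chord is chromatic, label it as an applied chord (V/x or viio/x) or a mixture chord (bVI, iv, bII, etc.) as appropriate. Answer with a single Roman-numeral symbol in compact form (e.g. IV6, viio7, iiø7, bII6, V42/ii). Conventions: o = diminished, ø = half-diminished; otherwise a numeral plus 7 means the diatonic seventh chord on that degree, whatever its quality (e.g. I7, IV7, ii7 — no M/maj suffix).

i64

Stacked in thirds the chord is F#-A-C#: a minor triad on F#.
F# is the first degree of F# major. This is the minor tonic, borrowed from the parallel minor.
With C# in the bass the chord is in second inversion, so the figured bass is 64.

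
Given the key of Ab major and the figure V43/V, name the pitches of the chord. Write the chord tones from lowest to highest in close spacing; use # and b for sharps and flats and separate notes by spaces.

F Ab Bb D

V43/V is a secondary dominant — the dominant seventh of V. V in Ab major is Eb, so the applied chord's root is Bb, a perfect fifth above.
Building a dominant seventh chord on Bb gives Bb-D-F-Ab.
With the 43 figure the chord is in second inversion; from the bass F upward in close position it reads F-Ab-Bb-D.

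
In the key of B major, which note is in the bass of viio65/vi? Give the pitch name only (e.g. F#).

A#

The applied chord viio65/vi is rooted on F##: F##-A#-C#-E.
The figure 65 means first inversion — the third is in the bass.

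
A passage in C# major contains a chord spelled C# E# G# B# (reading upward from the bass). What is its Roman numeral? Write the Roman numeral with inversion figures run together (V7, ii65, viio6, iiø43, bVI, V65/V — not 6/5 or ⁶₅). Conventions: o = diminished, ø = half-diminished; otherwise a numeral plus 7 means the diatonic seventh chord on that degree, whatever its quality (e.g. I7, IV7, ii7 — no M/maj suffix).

Stacked in thirds the chord is C#-E#-G#-B#: a major seventh chord on C#.
C# is scale degree 1 in C# major, and a major seventh chord on that degree is written I7.

I7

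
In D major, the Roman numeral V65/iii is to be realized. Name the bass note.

The applied chord V65/iii is rooted on C#: C#-E#-G#-B.
The figure 65 means first inversion — the third is in the bass.

E#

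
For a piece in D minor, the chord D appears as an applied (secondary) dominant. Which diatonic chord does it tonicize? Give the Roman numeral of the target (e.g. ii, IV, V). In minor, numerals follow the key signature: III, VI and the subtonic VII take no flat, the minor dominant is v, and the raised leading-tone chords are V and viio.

The chord is a major triad on D.
A dominant resolves down a perfect fifth: D → G. In D minor, G is scale degree 4, i.e. iv.

iv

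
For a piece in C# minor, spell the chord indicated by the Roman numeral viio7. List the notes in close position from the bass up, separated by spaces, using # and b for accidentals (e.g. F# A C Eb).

B# D# F# A

In C# minor, the leading-tone chord is built on the raised seventh degree, B#.
Stacking thirds from B# gives B#-D#-F#-A.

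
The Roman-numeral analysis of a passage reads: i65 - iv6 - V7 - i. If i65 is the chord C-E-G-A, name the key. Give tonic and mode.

The anchor chord is a minor seventh chord on A, labeled i65.
If A is scale degree 1 and the mode makes that degree carry a minor seventh chord, the tonic is A and the mode is minor.

A minor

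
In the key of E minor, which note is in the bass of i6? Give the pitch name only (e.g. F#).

G

i in E minor has root E; the chord is E-G-B.
The figure 6 means first inversion — the third is in the bass.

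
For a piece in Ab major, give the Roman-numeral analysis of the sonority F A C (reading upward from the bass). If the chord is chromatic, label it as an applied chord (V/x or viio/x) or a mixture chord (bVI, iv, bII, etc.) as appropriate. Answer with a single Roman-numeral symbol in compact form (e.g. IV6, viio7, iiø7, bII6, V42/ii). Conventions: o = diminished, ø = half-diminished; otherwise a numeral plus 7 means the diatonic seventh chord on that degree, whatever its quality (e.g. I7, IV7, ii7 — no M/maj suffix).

V/ii

The pitches F-A-C form a major triad rooted on F.
F is not a diatonic chord root with this quality in Ab major, but it lies a perfect fifth above Bb (ii), so the chord functions as an applied dominant of ii.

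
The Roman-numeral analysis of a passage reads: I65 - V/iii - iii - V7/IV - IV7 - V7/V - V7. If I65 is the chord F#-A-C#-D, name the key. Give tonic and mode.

D major

I65 is given as F#-A-C#-D — a major seventh chord with root D.
If D is scale degree 1 and the mode makes that degree carry a major seventh chord, the tonic is D and the mode is major.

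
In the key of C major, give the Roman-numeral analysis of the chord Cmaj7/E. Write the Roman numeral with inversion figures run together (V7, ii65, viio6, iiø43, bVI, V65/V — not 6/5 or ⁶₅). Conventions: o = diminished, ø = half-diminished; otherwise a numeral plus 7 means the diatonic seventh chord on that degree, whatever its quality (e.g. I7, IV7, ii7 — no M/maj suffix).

The pitches C-E-G-B form a major seventh chord rooted on C.
In C major, C is the tonic; the diatonic major seventh chord there is I7.
With E in the bass the chord is in first inversion, so the figured bass is 65.

I65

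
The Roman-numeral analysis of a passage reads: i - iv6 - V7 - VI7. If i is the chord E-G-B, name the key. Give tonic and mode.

E minor

The anchor chord is a minor triad on E, labeled i.
If E is scale degree 1 and the mode makes that degree carry a minor triad, the tonic is E and the mode is minor.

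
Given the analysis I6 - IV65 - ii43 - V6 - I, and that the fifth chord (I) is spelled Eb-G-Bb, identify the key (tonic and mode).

I is given as Eb-G-Bb — a major triad with root Eb.
If Eb is scale degree 1 and the mode makes that degree carry a major triad, the tonic is Eb and the mode is major.

Eb major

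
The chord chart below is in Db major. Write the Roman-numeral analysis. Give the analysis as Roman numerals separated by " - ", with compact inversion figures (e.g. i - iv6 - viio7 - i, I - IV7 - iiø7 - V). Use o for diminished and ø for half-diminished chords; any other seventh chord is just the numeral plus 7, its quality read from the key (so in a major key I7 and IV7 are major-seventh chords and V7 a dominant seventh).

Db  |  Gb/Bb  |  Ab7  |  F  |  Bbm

I - IV6 - V7 - V/vi - vi

Db: major triad on Db = scale degree 1 → I.
Gb/Bb has root Gb, degree 4 in Db major, so IV6.
Ab7: root Ab is the dominant; dominant seventh chord there is V7.
F: chromatic; F is V of vi, so V/vi.
Bbm: minor triad on Bb = scale degree 6 → vi.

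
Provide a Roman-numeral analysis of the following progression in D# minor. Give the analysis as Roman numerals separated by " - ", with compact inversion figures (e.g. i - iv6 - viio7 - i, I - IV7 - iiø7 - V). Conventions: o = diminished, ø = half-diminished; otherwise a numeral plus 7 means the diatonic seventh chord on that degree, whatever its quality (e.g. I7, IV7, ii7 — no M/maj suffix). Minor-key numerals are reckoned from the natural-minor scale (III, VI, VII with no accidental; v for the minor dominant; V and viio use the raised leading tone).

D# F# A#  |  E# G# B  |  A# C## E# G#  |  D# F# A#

D#-F#-A#: root D# is the tonic; minor triad there is i.
E#-G#-B: root E# is the supertonic; diminished triad there is iio.
A#-C##-E#-G#: dominant seventh chord on A# = scale degree 5 → V7.
D#-F#-A# has root D#, degree 1 in D# minor, so i.

i - iio - V7 - i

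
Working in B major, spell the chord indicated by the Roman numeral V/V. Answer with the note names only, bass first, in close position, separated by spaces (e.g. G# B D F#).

C# E# G#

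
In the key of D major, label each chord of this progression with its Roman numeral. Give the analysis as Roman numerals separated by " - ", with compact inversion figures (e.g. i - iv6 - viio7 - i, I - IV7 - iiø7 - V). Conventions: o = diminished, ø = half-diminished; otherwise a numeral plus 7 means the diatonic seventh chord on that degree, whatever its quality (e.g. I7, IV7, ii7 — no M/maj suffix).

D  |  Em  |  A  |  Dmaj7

D: root D is the tonic; major triad there is I.
Em has root E, degree 2 in D major, so ii.
A has root A, degree 5 in D major, so V.
Dmaj7: root D is the tonic; major seventh chord there is I7.

I - ii - V - I7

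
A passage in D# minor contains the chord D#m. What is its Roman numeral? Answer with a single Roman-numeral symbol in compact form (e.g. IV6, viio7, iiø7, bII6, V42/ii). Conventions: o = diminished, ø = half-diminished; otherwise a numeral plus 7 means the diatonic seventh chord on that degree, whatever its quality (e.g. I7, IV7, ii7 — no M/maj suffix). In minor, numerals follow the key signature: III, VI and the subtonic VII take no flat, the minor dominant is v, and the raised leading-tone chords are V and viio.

i

Stacked in thirds the chord is D#-F#-A#: a minor triad on D#.
In D# minor, D# is the tonic; the diatonic minor triad there is i.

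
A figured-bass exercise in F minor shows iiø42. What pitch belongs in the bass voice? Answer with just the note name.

iiø in F minor has root G; the chord is G-Bb-Db-F.
The figure 42 means third inversion — the seventh is in the bass.

F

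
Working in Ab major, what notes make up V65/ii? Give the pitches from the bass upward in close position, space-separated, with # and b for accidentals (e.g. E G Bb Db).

A C Eb F

V65/ii is a secondary dominant — the dominant seventh of ii. ii in Ab major is Bb, so the applied chord's root is F, a perfect fifth above.
Building a dominant seventh chord on F gives F-A-C-Eb.
With the 65 figure the chord is in first inversion; from the bass A upward in close position it reads A-C-Eb-F.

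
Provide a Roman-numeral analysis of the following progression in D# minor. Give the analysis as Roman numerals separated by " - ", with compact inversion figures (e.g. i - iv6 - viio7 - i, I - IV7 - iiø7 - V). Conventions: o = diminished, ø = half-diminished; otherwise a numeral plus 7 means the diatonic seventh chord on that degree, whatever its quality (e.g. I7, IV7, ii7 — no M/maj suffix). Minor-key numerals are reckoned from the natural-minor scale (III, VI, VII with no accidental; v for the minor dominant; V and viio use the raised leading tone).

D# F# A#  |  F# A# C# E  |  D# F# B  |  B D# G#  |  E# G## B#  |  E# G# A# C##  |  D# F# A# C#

i - V7/VI - VI6 - iv6 - V/V - V43 - i7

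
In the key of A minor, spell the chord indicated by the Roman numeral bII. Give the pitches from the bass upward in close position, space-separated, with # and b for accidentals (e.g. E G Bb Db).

Bb D F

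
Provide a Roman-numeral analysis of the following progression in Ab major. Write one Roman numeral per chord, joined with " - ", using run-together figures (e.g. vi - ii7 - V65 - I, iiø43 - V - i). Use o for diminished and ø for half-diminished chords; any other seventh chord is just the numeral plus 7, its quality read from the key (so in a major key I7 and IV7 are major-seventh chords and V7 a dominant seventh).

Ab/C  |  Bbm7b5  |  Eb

Ab/C: major triad on Ab = scale degree 1 → I6.
Bbm7b5: Bb with this quality isn't in the key; it's iiø7, borrowed from the parallel minor.
Eb: major triad on Eb = scale degree 5 → V.

I6 - iiø7 - V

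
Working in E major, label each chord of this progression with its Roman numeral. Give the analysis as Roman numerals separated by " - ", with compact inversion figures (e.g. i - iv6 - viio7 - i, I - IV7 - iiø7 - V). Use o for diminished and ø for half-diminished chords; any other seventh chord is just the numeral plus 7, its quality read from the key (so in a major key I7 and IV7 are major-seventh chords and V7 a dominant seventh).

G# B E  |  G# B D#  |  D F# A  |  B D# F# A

G#-B-E: root E is the tonic; major triad there is I6.
G#-B-D# has root G#, degree 3 in E major, so iii.
D-F#-A: D with this quality isn't in the key; it's bVII, borrowed from the parallel minor.
B-D#-F#-A has root B, degree 5 in E major, so V7.

I6 - iii - bVII - V7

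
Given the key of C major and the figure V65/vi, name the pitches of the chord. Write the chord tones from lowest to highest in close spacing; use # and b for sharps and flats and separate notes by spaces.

G# B D E

The slash means an applied dominant: we want the dominant of vi. In C major, vi is A minor, and its dominant is built on E.
Building a dominant seventh chord on E gives E-G#-B-D.
The figured bass 65 indicates first inversion, placing the third (G#) in the bass: G#-B-D-E.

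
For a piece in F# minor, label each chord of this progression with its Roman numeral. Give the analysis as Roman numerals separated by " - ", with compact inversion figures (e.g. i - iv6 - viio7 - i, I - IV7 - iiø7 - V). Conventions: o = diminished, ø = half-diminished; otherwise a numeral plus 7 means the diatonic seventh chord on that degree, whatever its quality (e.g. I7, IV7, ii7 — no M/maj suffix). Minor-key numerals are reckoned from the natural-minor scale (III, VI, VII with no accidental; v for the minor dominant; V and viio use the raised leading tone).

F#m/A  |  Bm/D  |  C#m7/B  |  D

F#m/A has root F#, degree 1 in F# minor, so i6.
Bm/D has root B, degree 4 in F# minor, so iv6.
C#m7/B: minor seventh chord on C# = scale degree 5 → v42.
D: major triad on D = scale degree 6 → VI.

i6 - iv6 - v42 - VI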